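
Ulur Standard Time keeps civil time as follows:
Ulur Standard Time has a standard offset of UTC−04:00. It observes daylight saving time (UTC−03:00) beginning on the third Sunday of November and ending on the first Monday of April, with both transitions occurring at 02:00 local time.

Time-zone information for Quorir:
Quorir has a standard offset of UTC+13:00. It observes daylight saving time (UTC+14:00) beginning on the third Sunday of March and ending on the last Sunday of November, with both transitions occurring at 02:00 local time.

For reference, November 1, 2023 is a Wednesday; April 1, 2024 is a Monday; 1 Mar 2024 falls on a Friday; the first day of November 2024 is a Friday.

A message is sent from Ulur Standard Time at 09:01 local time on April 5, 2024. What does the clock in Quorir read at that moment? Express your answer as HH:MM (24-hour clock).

03:01

1 November 2023 is a Wednesday, so the first Sunday is November 5 and the third is November 19.
1 April 2024 is a Monday, so the first Monday is April 1.
Daylight saving runs 19 November 2023 – 1 April 2024; April 5, 2024 is outside that window, so Ulur Standard Time is on standard time at UTC−04:00.
09:01 Ulur Standard Time + 4h = 13:01 UTC.
1 March 2024 is a Friday, so the first Sunday is March 3 and the third is March 17.
1 November 2024 is a Friday, so Sundays fall on 3, 10, 17, 24; the last is November 24.
At the standard offset (UTC+13:00), 13:01 UTC + 13h = 02:01 Quorir standard time (rolling into the next day, 6 April 2024).
Daylight saving runs 17 March – 24 November; the standard-time date in Quorir, April 6, 2024, is inside that window, so Quorir is at UTC+14:00.
13:01 UTC + 14h = 03:01 Quorir (rolling into the next day, 6 April 2024).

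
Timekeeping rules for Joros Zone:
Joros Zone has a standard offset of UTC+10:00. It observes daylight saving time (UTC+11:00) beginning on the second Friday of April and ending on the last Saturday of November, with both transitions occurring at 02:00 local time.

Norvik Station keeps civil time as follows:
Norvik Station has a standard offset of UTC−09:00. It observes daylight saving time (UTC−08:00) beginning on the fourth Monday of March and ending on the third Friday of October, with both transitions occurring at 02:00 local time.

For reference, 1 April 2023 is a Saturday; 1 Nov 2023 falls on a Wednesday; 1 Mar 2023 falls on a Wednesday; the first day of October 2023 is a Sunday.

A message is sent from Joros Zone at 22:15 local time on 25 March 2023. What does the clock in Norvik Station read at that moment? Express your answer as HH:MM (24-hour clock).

1 April 2023 is a Saturday, so the first Friday is April 7 and the second is April 14.
1 November 2023 is a Wednesday, so Saturdays fall on 4, 11, 18, 25; the last is November 25.
25 March 2023 does not fall between 14 April and 25 November, so daylight saving is not in effect and Joros Zone is at UTC+10:00.
22:15 Joros Zone − 10h = 12:15 UTC.
1 March 2023 is a Wednesday, so the first Monday is March 6 and the fourth is March 27.
1 October 2023 is a Sunday, so the first Friday is October 6 and the third is October 20.
At the standard offset (UTC−09:00), 12:15 UTC − 9h = 03:15 Norvik Station standard time.
Daylight saving runs 27 March – 20 October; the standard-time date in Norvik Station, 25 March 2023, is outside that window, so Norvik Station is on standard time at UTC−09:00.
12:15 UTC − 9h = 03:15 Norvik Station.

03:15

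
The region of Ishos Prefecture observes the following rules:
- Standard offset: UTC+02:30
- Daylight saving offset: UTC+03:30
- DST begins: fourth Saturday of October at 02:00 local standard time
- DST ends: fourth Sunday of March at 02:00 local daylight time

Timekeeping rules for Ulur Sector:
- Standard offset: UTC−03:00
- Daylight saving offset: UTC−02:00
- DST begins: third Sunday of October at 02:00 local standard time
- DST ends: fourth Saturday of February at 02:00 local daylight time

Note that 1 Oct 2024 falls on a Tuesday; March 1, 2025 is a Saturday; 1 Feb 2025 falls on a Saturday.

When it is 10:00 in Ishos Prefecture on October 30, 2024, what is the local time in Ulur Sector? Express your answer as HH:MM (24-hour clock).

1 October 2024 is a Tuesday, so the first Saturday is October 5 and the fourth is October 26.
1 March 2025 is a Saturday, so the first Sunday is March 2 and the fourth is March 23.
Daylight saving runs 26 October 2024 – 23 March 2025; October 30, 2024 is inside that window, so Ishos Prefecture is at UTC+03:30.
10:00 Ishos Prefecture − 3h30m = 06:30 UTC.
1 October 2024 is a Tuesday, so the first Sunday is October 6 and the third is October 20.
1 February 2025 is a Saturday, so the first Saturday is February 1 and the fourth is February 22.
At the standard offset (UTC−03:00), 06:30 UTC − 3h = 03:30 Ulur Sector standard time.
The standard-time date in Ulur Sector, October 30, 2024, lies within the daylight-saving period (20 October 2024 – 22 February 2025), so Ulur Sector is on daylight time, UTC−02:00.
06:30 UTC − 2h = 04:30 Ulur Sector.

04:30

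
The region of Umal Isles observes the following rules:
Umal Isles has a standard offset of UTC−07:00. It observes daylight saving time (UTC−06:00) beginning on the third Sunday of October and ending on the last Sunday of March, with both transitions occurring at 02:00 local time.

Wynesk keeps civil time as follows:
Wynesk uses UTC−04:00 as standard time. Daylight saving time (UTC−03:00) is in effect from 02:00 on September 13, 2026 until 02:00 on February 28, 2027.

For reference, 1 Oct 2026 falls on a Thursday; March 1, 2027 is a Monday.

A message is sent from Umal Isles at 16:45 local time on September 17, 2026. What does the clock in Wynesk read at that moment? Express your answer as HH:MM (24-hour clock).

20:45

1 October 2026 is a Thursday, so the first Sunday is October 4 and the third is October 18.
1 March 2027 is a Monday, so Sundays fall on 7, 14, 21, 28; the last is March 28.
Daylight saving runs 18 October 2026 – 28 March 2027; September 17, 2026 is outside that window, so Umal Isles is on standard time at UTC−07:00.
16:45 Umal Isles + 7h = 23:45 UTC.
At the standard offset (UTC−04:00), 23:45 UTC − 4h = 19:45 Wynesk standard time.
Daylight saving runs 13 September 2026 – 28 February 2027; the standard-time date in Wynesk, September 17, 2026, is inside that window, so Wynesk is at UTC−03:00.
23:45 UTC − 3h = 20:45 Wynesk.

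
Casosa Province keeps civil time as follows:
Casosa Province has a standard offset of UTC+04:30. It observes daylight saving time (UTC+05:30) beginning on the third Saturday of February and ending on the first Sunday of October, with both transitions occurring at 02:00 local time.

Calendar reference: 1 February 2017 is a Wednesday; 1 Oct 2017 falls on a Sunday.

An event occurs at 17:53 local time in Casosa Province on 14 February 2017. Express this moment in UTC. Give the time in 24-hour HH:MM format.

13:23

1 February 2017 is a Wednesday, so the first Saturday is February 4 and the third is February 18.
1 October 2017 is a Sunday, so the first Sunday is October 1.
Daylight saving runs 18 February – 1 October; 14 February 2017 is outside that window, so Casosa Province is on standard time at UTC+04:30.
17:53 local − 4h30m = 13:23 UTC.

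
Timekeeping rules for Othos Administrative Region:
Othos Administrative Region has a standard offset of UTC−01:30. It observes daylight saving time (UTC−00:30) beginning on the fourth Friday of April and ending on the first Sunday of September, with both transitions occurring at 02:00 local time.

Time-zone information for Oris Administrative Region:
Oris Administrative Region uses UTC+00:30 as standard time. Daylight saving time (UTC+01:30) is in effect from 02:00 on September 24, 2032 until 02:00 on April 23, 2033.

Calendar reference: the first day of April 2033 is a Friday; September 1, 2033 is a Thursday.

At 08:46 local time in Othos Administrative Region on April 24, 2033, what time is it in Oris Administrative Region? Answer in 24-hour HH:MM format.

09:46

1 April 2033 is a Friday, so the first Friday is April 1 and the fourth is April 22.
1 September 2033 is a Thursday, so the first Sunday is September 4.
April 24, 2033 lies within the daylight-saving period (22 April – 4 September), so Othos Administrative Region is on daylight time, UTC−00:30.
08:46 Othos Administrative Region + 0h30m = 09:16 UTC.
At the standard offset (UTC+00:30), 09:16 UTC + 0h30m = 09:46 Oris Administrative Region standard time.
The standard-time date in Oris Administrative Region, April 24, 2033, is outside the daylight-saving period (24 September 2032 – 23 April 2033), so Oris Administrative Region is on standard time, UTC+00:30.
09:16 UTC + 0h30m = 09:46 Oris Administrative Region.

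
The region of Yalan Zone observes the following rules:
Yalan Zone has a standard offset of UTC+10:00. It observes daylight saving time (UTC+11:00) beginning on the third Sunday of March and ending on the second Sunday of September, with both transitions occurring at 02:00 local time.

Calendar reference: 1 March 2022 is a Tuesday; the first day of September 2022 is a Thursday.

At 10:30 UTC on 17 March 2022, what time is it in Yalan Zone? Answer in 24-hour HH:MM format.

1 March 2022 is a Tuesday, so the first Sunday is March 6 and the third is March 20.
1 September 2022 is a Thursday, so the first Sunday is September 4 and the second is September 11.
At the standard offset (UTC+10:00), 10:30 UTC + 10h = 20:30 Yalan Zone standard time.
Daylight saving runs 20 March – 11 September; the standard-time date in Yalan Zone, 17 March 2022, is outside that window, so Yalan Zone is on standard time at UTC+10:00.
10:30 UTC + 10h = 20:30 local.

20:30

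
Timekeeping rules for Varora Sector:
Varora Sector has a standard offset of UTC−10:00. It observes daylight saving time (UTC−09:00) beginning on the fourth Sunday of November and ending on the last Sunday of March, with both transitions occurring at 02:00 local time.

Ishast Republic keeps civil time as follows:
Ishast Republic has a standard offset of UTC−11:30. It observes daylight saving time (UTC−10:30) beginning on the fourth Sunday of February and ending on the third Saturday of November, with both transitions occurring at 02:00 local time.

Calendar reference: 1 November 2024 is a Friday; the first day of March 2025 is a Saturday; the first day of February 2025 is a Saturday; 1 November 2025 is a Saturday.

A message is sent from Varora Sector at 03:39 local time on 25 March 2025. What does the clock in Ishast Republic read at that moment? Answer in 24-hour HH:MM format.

1 November 2024 is a Friday, so the first Sunday is November 3 and the fourth is November 24.
1 March 2025 is a Saturday, so Sundays fall on 2, 9, 16, 23, 30; the last is March 30.
Daylight saving runs 24 November 2024 – 30 March 2025; 25 March 2025 is inside that window, so Varora Sector is at UTC−09:00.
03:39 Varora Sector + 9h = 12:39 UTC.
1 February 2025 is a Saturday, so the first Sunday is February 2 and the fourth is February 23.
1 November 2025 is a Saturday, so the first Saturday is November 1 and the third is November 15.
At the standard offset (UTC−11:30), 12:39 UTC − 11h30m = 01:09 Ishast Republic standard time.
Daylight saving runs 23 February – 15 November; the standard-time date in Ishast Republic, 25 March 2025, is inside that window, so Ishast Republic is at UTC−10:30.
12:39 UTC − 10h30m = 02:09 Ishast Republic.

02:09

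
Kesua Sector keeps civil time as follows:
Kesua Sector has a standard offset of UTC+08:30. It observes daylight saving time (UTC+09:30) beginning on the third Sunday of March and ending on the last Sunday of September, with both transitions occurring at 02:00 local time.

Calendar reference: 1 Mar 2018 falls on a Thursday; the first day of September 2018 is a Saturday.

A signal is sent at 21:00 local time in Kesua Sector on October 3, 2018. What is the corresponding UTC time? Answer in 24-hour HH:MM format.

1 March 2018 is a Thursday, so the first Sunday is March 4 and the third is March 18.
1 September 2018 is a Saturday, so Sundays fall on 2, 9, 16, 23, 30; the last is September 30.
October 3, 2018 does not fall between 18 March and 30 September, so daylight saving is not in effect and Kesua Sector is at UTC+08:30.
21:00 local − 8h30m = 12:30 UTC.

12:30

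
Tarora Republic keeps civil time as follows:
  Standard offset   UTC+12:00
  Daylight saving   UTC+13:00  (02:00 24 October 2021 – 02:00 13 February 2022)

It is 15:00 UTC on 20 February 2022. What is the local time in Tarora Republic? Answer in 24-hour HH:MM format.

At the standard offset (UTC+12:00), 15:00 UTC + 12h = 03:00 Tarora Republic standard time (rolling into the next day, 21 February 2022).
Daylight saving runs 24 October 2021 – 13 February 2022; the standard-time date in Tarora Republic, 21 February 2022, is outside that window, so Tarora Republic is on standard time at UTC+12:00.
15:00 UTC + 12h = 03:00 local (rolling into the next day, 21 February 2022).

03:00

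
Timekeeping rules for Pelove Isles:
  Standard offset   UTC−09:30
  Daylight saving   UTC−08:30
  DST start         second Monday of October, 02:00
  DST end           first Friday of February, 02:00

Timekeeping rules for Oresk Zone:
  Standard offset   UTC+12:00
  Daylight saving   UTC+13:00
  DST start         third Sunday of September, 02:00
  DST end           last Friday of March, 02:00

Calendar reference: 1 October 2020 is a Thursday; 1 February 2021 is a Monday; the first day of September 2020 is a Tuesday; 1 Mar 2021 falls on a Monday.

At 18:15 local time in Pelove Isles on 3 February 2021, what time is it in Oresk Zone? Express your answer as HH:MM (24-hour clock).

1 October 2020 is a Thursday, so the first Monday is October 5 and the second is October 12.
1 February 2021 is a Monday, so the first Friday is February 5.
3 February 2021 falls between 12 October 2020 and 5 February 2021, so daylight saving is in effect and Pelove Isles is at UTC−08:30.
18:15 Pelove Isles + 8h30m = 02:45 UTC (rolling into the next day, 4 February 2021).
1 September 2020 is a Tuesday, so the first Sunday is September 6 and the third is September 20.
1 March 2021 is a Monday, so Fridays fall on 5, 12, 19, 26; the last is March 26.
At the standard offset (UTC+12:00), 02:45 UTC + 12h = 14:45 Oresk Zone standard time.
Daylight saving runs 20 September 2020 – 26 March 2021; the standard-time date in Oresk Zone, 4 February 2021, is inside that window, so Oresk Zone is at UTC+13:00.
02:45 UTC + 13h = 15:45 Oresk Zone.

15:45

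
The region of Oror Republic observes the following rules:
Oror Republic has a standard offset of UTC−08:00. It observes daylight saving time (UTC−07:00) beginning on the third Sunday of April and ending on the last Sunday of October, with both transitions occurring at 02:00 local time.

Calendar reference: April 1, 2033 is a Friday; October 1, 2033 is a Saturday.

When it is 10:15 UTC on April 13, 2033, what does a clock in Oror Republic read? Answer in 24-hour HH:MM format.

1 April 2033 is a Friday, so the first Sunday is April 3 and the third is April 17.
1 October 2033 is a Saturday, so Sundays fall on 2, 9, 16, 23, 30; the last is October 30.
At the standard offset (UTC−08:00), 10:15 UTC − 8h = 02:15 Oror Republic standard time.
The standard-time date in Oror Republic, April 13, 2033, is outside the daylight-saving period (17 April – 30 October), so Oror Republic is on standard time, UTC−08:00.
10:15 UTC − 8h = 02:15 local.

02:15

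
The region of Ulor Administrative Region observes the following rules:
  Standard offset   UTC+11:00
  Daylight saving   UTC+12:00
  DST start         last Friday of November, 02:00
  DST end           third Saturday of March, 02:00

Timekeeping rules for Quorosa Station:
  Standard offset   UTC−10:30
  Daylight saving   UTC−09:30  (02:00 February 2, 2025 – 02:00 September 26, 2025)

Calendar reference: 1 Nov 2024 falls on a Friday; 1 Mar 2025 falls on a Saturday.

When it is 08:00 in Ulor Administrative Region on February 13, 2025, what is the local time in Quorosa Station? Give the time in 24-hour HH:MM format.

10:30

1 November 2024 is a Friday, so Fridays fall on 1, 8, 15, 22, 29; the last is November 29.
1 March 2025 is a Saturday, so the first Saturday is March 1 and the third is March 15.
February 13, 2025 lies within the daylight-saving period (29 November 2024 – 15 March 2025), so Ulor Administrative Region is on daylight time, UTC+12:00.
08:00 Ulor Administrative Region − 12h = 20:00 UTC (rolling into the previous day, 12 February 2025).
At the standard offset (UTC−10:30), 20:00 UTC − 10h30m = 09:30 Quorosa Station standard time.
The standard-time date in Quorosa Station, February 12, 2025, falls between 2 February and 26 September, so daylight saving is in effect and Quorosa Station is at UTC−09:30.
20:00 UTC − 9h30m = 10:30 Quorosa Station.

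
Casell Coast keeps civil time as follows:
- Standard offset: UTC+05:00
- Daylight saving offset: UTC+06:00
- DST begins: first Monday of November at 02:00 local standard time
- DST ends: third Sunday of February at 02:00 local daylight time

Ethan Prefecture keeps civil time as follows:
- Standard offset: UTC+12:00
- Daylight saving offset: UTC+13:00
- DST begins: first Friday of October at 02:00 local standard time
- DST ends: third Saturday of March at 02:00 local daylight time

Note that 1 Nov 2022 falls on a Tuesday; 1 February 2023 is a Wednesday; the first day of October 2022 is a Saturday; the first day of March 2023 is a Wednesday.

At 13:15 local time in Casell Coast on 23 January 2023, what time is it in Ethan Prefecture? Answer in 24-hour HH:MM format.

1 November 2022 is a Tuesday, so the first Monday is November 7.
1 February 2023 is a Wednesday, so the first Sunday is February 5 and the third is February 19.
23 January 2023 falls between 7 November 2022 and 19 February 2023, so daylight saving is in effect and Casell Coast is at UTC+06:00.
13:15 Casell Coast − 6h = 07:15 UTC.
1 October 2022 is a Saturday, so the first Friday is October 7.
1 March 2023 is a Wednesday, so the first Saturday is March 4 and the third is March 18.
At the standard offset (UTC+12:00), 07:15 UTC + 12h = 19:15 Ethan Prefecture standard time.
Daylight saving runs 7 October 2022 – 18 March 2023; the standard-time date in Ethan Prefecture, 23 January 2023, is inside that window, so Ethan Prefecture is at UTC+13:00.
07:15 UTC + 13h = 20:15 Ethan Prefecture.

20:15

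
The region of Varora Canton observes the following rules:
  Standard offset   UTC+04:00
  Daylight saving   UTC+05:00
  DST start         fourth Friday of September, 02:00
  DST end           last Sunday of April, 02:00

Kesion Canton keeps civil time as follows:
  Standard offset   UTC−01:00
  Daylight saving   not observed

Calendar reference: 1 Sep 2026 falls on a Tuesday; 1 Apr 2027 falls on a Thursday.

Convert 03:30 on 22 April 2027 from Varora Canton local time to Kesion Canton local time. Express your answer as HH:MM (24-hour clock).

1 September 2026 is a Tuesday, so the first Friday is September 4 and the fourth is September 25.
1 April 2027 is a Thursday, so Sundays fall on 4, 11, 18, 25; the last is April 25.
22 April 2027 falls between 25 September 2026 and 25 April 2027, so daylight saving is in effect and Varora Canton is at UTC+05:00.
03:30 Varora Canton − 5h = 22:30 UTC (rolling into the previous day, 21 April 2027).
Kesion Canton stays on UTC−01:00 all year.
22:30 UTC − 1h = 21:30 Kesion Canton.

21:30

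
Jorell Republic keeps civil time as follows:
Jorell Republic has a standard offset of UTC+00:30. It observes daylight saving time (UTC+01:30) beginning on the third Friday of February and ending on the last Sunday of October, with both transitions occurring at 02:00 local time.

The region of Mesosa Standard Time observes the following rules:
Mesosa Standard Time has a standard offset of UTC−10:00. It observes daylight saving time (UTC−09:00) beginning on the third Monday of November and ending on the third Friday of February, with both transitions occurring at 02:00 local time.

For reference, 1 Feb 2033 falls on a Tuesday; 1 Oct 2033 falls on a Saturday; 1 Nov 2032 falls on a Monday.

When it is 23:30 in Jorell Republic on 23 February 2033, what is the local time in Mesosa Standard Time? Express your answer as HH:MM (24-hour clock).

12:00

1 February 2033 is a Tuesday, so the first Friday is February 4 and the third is February 18.
1 October 2033 is a Saturday, so Sundays fall on 2, 9, 16, 23, 30; the last is October 30.
Daylight saving runs 18 February – 30 October; 23 February 2033 is inside that window, so Jorell Republic is at UTC+01:30.
23:30 Jorell Republic − 1h30m = 22:00 UTC.
1 November 2032 is a Monday, so the first Monday is November 1 and the third is November 15.
1 February 2033 is a Tuesday, so the first Friday is February 4 and the third is February 18.
At the standard offset (UTC−10:00), 22:00 UTC − 10h = 12:00 Mesosa Standard Time standard time.
Daylight saving runs 15 November 2032 – 18 February 2033; the standard-time date in Mesosa Standard Time, 23 February 2033, is outside that window, so Mesosa Standard Time is on standard time at UTC−10:00.
22:00 UTC − 10h = 12:00 Mesosa Standard Time.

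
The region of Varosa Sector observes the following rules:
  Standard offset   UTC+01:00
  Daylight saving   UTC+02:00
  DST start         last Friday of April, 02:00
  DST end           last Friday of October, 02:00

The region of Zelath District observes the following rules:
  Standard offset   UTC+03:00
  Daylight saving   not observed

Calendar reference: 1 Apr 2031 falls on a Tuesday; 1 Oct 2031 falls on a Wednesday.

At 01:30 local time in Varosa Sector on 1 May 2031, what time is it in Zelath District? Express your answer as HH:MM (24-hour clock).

1 April 2031 is a Tuesday, so Fridays fall on 4, 11, 18, 25; the last is April 25.
1 October 2031 is a Wednesday, so Fridays fall on 3, 10, 17, 24, 31; the last is October 31.
1 May 2031 lies within the daylight-saving period (25 April – 31 October), so Varosa Sector is on daylight time, UTC+02:00.
01:30 Varosa Sector − 2h = 23:30 UTC (rolling into the previous day, 30 April 2031).
Zelath District stays on UTC+03:00 all year.
23:30 UTC + 3h = 02:30 Zelath District (rolling into the next day, 1 May 2031).

02:30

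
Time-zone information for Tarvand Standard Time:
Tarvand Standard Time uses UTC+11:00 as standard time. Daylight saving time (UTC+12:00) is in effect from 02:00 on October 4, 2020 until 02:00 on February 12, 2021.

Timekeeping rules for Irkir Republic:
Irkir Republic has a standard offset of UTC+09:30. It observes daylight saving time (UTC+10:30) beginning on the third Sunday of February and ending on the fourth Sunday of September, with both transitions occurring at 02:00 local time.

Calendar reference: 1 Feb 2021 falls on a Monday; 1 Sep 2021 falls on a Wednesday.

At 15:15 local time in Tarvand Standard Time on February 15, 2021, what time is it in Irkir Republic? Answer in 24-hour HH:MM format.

Daylight saving runs 4 October 2020 – 12 February 2021; February 15, 2021 is outside that window, so Tarvand Standard Time is on standard time at UTC+11:00.
15:15 Tarvand Standard Time − 11h = 04:15 UTC.
1 February 2021 is a Monday, so the first Sunday is February 7 and the third is February 21.
1 September 2021 is a Wednesday, so the first Sunday is September 5 and the fourth is September 26.
At the standard offset (UTC+09:30), 04:15 UTC + 9h30m = 13:45 Irkir Republic standard time.
Daylight saving runs 21 February – 26 September; the standard-time date in Irkir Republic, February 15, 2021, is outside that window, so Irkir Republic is on standard time at UTC+09:30.
04:15 UTC + 9h30m = 13:45 Irkir Republic.

13:45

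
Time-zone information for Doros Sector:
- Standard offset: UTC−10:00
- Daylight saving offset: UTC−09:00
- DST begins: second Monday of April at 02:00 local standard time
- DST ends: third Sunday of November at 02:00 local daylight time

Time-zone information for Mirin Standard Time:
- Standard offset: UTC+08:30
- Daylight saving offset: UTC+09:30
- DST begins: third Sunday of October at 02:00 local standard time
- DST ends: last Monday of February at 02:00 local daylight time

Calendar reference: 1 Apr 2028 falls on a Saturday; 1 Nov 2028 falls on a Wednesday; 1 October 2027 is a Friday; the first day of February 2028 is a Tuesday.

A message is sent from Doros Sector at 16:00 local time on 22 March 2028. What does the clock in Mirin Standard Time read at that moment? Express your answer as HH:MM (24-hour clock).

10:30

1 April 2028 is a Saturday, so the first Monday is April 3 and the second is April 10.
1 November 2028 is a Wednesday, so the first Sunday is November 5 and the third is November 19.
Daylight saving runs 10 April – 19 November; 22 March 2028 is outside that window, so Doros Sector is on standard time at UTC−10:00.
16:00 Doros Sector + 10h = 02:00 UTC (rolling into the next day, 23 March 2028).
1 October 2027 is a Friday, so the first Sunday is October 3 and the third is October 17.
1 February 2028 is a Tuesday, so Mondays fall on 7, 14, 21, 28; the last is February 28.
At the standard offset (UTC+08:30), 02:00 UTC + 8h30m = 10:30 Mirin Standard Time standard time.
Daylight saving runs 17 October 2027 – 28 February 2028; the standard-time date in Mirin Standard Time, 23 March 2028, is outside that window, so Mirin Standard Time is on standard time at UTC+08:30.
02:00 UTC + 8h30m = 10:30 Mirin Standard Time.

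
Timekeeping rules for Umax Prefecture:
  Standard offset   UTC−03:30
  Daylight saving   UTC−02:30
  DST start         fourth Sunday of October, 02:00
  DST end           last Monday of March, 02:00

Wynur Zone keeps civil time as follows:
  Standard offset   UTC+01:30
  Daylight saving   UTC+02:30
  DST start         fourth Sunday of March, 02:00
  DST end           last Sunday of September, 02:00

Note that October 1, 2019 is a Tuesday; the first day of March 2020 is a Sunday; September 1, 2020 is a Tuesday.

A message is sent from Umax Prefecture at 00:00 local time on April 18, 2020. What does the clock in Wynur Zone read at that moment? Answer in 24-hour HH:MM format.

1 October 2019 is a Tuesday, so the first Sunday is October 6 and the fourth is October 27.
1 March 2020 is a Sunday, so Mondays fall on 2, 9, 16, 23, 30; the last is March 30.
April 18, 2020 is outside the daylight-saving period (27 October 2019 – 30 March 2020), so Umax Prefecture is on standard time, UTC−03:30.
00:00 Umax Prefecture + 3h30m = 03:30 UTC.
1 March 2020 is a Sunday, so the first Sunday is March 1 and the fourth is March 22.
1 September 2020 is a Tuesday, so Sundays fall on 6, 13, 20, 27; the last is September 27.
At the standard offset (UTC+01:30), 03:30 UTC + 1h30m = 05:00 Wynur Zone standard time.
The standard-time date in Wynur Zone, April 18, 2020, falls between 22 March and 27 September, so daylight saving is in effect and Wynur Zone is at UTC+02:30.
03:30 UTC + 2h30m = 06:00 Wynur Zone.

06:00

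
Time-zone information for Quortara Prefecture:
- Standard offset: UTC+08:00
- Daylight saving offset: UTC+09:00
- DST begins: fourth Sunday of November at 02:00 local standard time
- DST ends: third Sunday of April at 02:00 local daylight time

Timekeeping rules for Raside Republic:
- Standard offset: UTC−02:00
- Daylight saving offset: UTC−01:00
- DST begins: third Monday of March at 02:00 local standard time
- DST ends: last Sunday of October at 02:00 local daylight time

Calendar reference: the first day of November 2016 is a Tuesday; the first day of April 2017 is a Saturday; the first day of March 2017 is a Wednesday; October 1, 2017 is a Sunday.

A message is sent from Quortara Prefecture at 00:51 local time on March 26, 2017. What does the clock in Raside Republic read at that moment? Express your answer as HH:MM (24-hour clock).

1 November 2016 is a Tuesday, so the first Sunday is November 6 and the fourth is November 27.
1 April 2017 is a Saturday, so the first Sunday is April 2 and the third is April 16.
Daylight saving runs 27 November 2016 – 16 April 2017; March 26, 2017 is inside that window, so Quortara Prefecture is at UTC+09:00.
00:51 Quortara Prefecture − 9h = 15:51 UTC (rolling into the previous day, 25 March 2017).
1 March 2017 is a Wednesday, so the first Monday is March 6 and the third is March 20.
1 October 2017 is a Sunday, so Sundays fall on 1, 8, 15, 22, 29; the last is October 29.
At the standard offset (UTC−02:00), 15:51 UTC − 2h = 13:51 Raside Republic standard time.
The standard-time date in Raside Republic, March 25, 2017, lies within the daylight-saving period (20 March – 29 October), so Raside Republic is on daylight time, UTC−01:00.
15:51 UTC − 1h = 14:51 Raside Republic.

14:51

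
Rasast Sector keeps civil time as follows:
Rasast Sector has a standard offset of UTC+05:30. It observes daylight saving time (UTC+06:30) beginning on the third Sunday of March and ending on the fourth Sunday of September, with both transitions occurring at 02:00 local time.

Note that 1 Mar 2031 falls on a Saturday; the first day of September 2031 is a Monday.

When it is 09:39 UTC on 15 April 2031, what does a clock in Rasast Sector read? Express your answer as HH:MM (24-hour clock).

16:09

1 March 2031 is a Saturday, so the first Sunday is March 2 and the third is March 16.
1 September 2031 is a Monday, so the first Sunday is September 7 and the fourth is September 28.
At the standard offset (UTC+05:30), 09:39 UTC + 5h30m = 15:09 Rasast Sector standard time.
The standard-time date in Rasast Sector, 15 April 2031, falls between 16 March and 28 September, so daylight saving is in effect and Rasast Sector is at UTC+06:30.
09:39 UTC + 6h30m = 16:09 local.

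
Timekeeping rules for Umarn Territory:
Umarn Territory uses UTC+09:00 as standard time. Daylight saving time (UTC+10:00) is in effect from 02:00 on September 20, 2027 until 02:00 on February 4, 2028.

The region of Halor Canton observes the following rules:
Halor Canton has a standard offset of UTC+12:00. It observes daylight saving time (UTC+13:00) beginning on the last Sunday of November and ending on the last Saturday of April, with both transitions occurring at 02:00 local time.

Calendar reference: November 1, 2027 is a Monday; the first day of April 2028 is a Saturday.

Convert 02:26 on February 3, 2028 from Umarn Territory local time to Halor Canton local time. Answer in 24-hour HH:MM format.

05:26

Daylight saving runs 20 September 2027 – 4 February 2028; February 3, 2028 is inside that window, so Umarn Territory is at UTC+10:00.
02:26 Umarn Territory − 10h = 16:26 UTC (rolling into the previous day, 2 February 2028).
1 November 2027 is a Monday, so Sundays fall on 7, 14, 21, 28; the last is November 28.
1 April 2028 is a Saturday, so Saturdays fall on 1, 8, 15, 22, 29; the last is April 29.
At the standard offset (UTC+12:00), 16:26 UTC + 12h = 04:26 Halor Canton standard time (rolling into the next day, 3 February 2028).
The standard-time date in Halor Canton, February 3, 2028, falls between 28 November 2027 and 29 April 2028, so daylight saving is in effect and Halor Canton is at UTC+13:00.
16:26 UTC + 13h = 05:26 Halor Canton (rolling into the next day, 3 February 2028).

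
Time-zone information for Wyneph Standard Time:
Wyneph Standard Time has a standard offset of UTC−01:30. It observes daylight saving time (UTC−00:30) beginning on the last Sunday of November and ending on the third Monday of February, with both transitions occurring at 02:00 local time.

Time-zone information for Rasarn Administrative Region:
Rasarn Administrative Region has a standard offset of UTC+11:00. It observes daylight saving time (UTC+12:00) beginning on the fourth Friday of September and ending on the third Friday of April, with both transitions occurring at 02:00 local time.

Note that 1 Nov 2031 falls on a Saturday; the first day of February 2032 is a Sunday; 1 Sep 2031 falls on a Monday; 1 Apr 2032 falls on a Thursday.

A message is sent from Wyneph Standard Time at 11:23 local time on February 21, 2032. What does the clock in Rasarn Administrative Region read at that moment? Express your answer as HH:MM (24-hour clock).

00:53

1 November 2031 is a Saturday, so Sundays fall on 2, 9, 16, 23, 30; the last is November 30.
1 February 2032 is a Sunday, so the first Monday is February 2 and the third is February 16.
February 21, 2032 does not fall between 30 November 2031 and 16 February 2032, so daylight saving is not in effect and Wyneph Standard Time is at UTC−01:30.
11:23 Wyneph Standard Time + 1h30m = 12:53 UTC.
1 September 2031 is a Monday, so the first Friday is September 5 and the fourth is September 26.
1 April 2032 is a Thursday, so the first Friday is April 2 and the third is April 16.
At the standard offset (UTC+11:00), 12:53 UTC + 11h = 23:53 Rasarn Administrative Region standard time.
The standard-time date in Rasarn Administrative Region, February 21, 2032, lies within the daylight-saving period (26 September 2031 – 16 April 2032), so Rasarn Administrative Region is on daylight time, UTC+12:00.
12:53 UTC + 12h = 00:53 Rasarn Administrative Region (rolling into the next day, 22 February 2032).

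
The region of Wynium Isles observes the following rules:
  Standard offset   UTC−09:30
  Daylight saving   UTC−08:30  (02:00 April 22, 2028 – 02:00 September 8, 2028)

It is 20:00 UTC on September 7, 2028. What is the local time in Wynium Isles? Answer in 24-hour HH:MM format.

At the standard offset (UTC−09:30), 20:00 UTC − 9h30m = 10:30 Wynium Isles standard time.
The standard-time date in Wynium Isles, September 7, 2028, lies within the daylight-saving period (22 April – 8 September), so Wynium Isles is on daylight time, UTC−08:30.
20:00 UTC − 8h30m = 11:30 local.

11:30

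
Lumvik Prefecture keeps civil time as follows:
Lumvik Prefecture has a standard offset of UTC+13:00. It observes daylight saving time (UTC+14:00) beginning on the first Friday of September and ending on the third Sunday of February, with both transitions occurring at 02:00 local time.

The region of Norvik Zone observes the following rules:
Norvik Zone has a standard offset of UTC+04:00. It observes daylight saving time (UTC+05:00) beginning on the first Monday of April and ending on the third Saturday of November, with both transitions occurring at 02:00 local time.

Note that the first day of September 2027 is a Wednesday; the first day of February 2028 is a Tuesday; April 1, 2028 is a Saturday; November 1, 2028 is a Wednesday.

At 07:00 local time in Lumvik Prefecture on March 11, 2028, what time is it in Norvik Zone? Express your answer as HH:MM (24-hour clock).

1 September 2027 is a Wednesday, so the first Friday is September 3.
1 February 2028 is a Tuesday, so the first Sunday is February 6 and the third is February 20.
March 11, 2028 is outside the daylight-saving period (3 September 2027 – 20 February 2028), so Lumvik Prefecture is on standard time, UTC+13:00.
07:00 Lumvik Prefecture − 13h = 18:00 UTC (rolling into the previous day, 10 March 2028).
1 April 2028 is a Saturday, so the first Monday is April 3.
1 November 2028 is a Wednesday, so the first Saturday is November 4 and the third is November 18.
At the standard offset (UTC+04:00), 18:00 UTC + 4h = 22:00 Norvik Zone standard time.
The standard-time date in Norvik Zone, March 10, 2028, does not fall between 3 April and 18 November, so daylight saving is not in effect and Norvik Zone is at UTC+04:00.
18:00 UTC + 4h = 22:00 Norvik Zone.

22:00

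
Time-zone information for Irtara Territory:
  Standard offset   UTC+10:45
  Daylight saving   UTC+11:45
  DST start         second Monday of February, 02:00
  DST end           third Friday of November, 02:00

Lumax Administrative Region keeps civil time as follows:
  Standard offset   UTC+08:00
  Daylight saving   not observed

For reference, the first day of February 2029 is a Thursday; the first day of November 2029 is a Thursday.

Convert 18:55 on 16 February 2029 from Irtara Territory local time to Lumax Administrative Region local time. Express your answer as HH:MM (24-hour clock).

1 February 2029 is a Thursday, so the first Monday is February 5 and the second is February 12.
1 November 2029 is a Thursday, so the first Friday is November 2 and the third is November 16.
16 February 2029 lies within the daylight-saving period (12 February – 16 November), so Irtara Territory is on daylight time, UTC+11:45.
18:55 Irtara Territory − 11h45m = 07:10 UTC.
Lumax Administrative Region stays on UTC+08:00 all year.
07:10 UTC + 8h = 15:10 Lumax Administrative Region.

15:10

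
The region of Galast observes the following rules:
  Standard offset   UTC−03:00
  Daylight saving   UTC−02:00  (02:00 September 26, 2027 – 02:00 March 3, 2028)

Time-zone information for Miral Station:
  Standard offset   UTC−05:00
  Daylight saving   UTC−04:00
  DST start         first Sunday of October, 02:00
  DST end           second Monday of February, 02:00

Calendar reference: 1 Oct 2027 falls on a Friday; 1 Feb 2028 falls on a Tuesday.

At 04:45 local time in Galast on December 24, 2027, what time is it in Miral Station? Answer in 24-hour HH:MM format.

02:45

Daylight saving runs 26 September 2027 – 3 March 2028; December 24, 2027 is inside that window, so Galast is at UTC−02:00.
04:45 Galast + 2h = 06:45 UTC.
1 October 2027 is a Friday, so the first Sunday is October 3.
1 February 2028 is a Tuesday, so the first Monday is February 7 and the second is February 14.
At the standard offset (UTC−05:00), 06:45 UTC − 5h = 01:45 Miral Station standard time.
Daylight saving runs 3 October 2027 – 14 February 2028; the standard-time date in Miral Station, December 24, 2027, is inside that window, so Miral Station is at UTC−04:00.
06:45 UTC − 4h = 02:45 Miral Station.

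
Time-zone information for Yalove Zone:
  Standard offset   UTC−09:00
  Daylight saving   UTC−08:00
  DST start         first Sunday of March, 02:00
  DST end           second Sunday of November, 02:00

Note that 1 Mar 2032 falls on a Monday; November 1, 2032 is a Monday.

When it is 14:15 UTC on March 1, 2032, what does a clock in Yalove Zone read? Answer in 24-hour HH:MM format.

05:15

1 March 2032 is a Monday, so the first Sunday is March 7.
1 November 2032 is a Monday, so the first Sunday is November 7 and the second is November 14.
At the standard offset (UTC−09:00), 14:15 UTC − 9h = 05:15 Yalove Zone standard time.
The standard-time date in Yalove Zone, March 1, 2032, does not fall between 7 March and 14 November, so daylight saving is not in effect and Yalove Zone is at UTC−09:00.
14:15 UTC − 9h = 05:15 local.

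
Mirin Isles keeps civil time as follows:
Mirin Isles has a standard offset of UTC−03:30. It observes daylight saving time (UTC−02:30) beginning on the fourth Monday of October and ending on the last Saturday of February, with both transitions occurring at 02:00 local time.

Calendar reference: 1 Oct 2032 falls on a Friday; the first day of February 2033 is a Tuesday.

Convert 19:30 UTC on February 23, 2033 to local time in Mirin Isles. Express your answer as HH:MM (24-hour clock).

17:00

1 October 2032 is a Friday, so the first Monday is October 4 and the fourth is October 25.
1 February 2033 is a Tuesday, so Saturdays fall on 5, 12, 19, 26; the last is February 26.
At the standard offset (UTC−03:30), 19:30 UTC − 3h30m = 16:00 Mirin Isles standard time.
The standard-time date in Mirin Isles, February 23, 2033, lies within the daylight-saving period (25 October 2032 – 26 February 2033), so Mirin Isles is on daylight time, UTC−02:30.
19:30 UTC − 2h30m = 17:00 local.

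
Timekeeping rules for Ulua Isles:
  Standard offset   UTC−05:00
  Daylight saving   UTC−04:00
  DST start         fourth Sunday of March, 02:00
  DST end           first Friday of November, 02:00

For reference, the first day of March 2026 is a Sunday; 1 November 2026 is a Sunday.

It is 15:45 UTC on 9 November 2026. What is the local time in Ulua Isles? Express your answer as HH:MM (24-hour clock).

10:45

1 March 2026 is a Sunday, so the first Sunday is March 1 and the fourth is March 22.
1 November 2026 is a Sunday, so the first Friday is November 6.
At the standard offset (UTC−05:00), 15:45 UTC − 5h = 10:45 Ulua Isles standard time.
Daylight saving runs 22 March – 6 November; the standard-time date in Ulua Isles, 9 November 2026, is outside that window, so Ulua Isles is on standard time at UTC−05:00.
15:45 UTC − 5h = 10:45 local.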